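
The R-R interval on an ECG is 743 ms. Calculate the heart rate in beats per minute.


HR = 60 / RR_interval(s)
RR = 743 ms = 0.743 s
HR = 60 / 0.743 = 80.75 bpm


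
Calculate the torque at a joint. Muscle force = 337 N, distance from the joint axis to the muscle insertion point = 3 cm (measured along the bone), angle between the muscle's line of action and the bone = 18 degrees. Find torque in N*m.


Torque = F * d * sin(theta)   (moment arm = d*sin(theta))
d = 3 cm = 0.03 m
Torque = 337 * 0.03 * sin(18)
Torque = 3.124 N*m


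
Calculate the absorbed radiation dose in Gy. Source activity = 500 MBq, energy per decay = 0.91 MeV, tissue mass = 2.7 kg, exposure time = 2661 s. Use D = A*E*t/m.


A = 500 MBq = 5.0000e+08 Bq
E = 0.91 MeV = 1.45782e-13 J
D = A*E*t/m = 5.0000e+08*1.45782e-13*2661/2.7
D = 0.07184 Gy


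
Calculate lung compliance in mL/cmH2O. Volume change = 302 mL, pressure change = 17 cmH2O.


C = dV / dP
C = 302 / 17
C = 17.76 mL/cmH2O


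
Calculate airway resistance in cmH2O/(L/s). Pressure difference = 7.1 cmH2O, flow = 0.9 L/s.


R = dP / flow
R = 7.1 / 0.9
R = 7.889 cmH2O/(L/s)


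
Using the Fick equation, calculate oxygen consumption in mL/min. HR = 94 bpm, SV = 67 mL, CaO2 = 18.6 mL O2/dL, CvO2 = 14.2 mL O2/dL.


CO = HR*SV = 94*67/1000 = 6.298 L/min
a-v O2 diff = 18.6 - 14.2 = 4.4 mL/dL
VO2 = CO * (CaO2-CvO2) * 10 dL/L
VO2 = 6.298 * 4.4 * 10
VO2 = 277.1 mL/min


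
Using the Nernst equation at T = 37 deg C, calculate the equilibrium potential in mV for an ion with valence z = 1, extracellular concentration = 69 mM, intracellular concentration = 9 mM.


E = (RT/(zF)) * ln(C_out/C_in)
T = 37 + 273.15 = 310.15 K
E = (8.314 * 310.15 / (1 * 96485)) * ln(69/9)
E = 54.44 mV


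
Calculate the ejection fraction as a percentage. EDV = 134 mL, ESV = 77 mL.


SV = EDV - ESV = 134 - 77 = 57 mL
EF = SV/EDV * 100 = 57/134 * 100
EF = 42.54%


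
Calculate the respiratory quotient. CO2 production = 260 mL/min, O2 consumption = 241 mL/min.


RQ = VCO2 / VO2
RQ = 260 / 241
RQ = 1.079


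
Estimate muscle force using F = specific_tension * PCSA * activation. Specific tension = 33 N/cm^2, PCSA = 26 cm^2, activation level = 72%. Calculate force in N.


F = sigma * PCSA * activation
F = 33 * 26 * 0.72
F = 617.8 N


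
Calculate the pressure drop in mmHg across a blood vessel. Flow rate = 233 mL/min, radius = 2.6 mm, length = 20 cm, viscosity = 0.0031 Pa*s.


dP = 8*mu*L*Q / (pi*r^4)
Q = 233 mL/min = 3.88333e-06 m^3/s
dP = 134.166 Pa = 134.166 / 133.322 mmHg = 1.006 mmHg


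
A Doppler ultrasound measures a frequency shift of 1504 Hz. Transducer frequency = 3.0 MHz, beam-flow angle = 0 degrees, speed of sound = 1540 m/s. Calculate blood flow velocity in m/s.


v = fd * c / (2 * f0 * cos(theta))
v = 1504 * 1540 / (2 * 3.0000e+06 * cos(0))
v = 0.386 m/s


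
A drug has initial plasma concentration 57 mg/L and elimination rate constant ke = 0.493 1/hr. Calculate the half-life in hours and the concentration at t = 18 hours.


t_half = ln(2) / ke = 0.693147 / 0.493 = 1.406 hr
C(t) = C0 * exp(-ke*t) = 57 * exp(-0.493*18)
C(18) = 0.007979 mg/L


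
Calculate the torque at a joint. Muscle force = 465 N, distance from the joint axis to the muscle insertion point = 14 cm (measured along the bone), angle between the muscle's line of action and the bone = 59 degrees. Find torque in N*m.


Torque = F * d * sin(theta)   (moment arm = d*sin(theta))
d = 14 cm = 0.14 m
Torque = 465 * 0.14 * sin(59)
Torque = 55.8 N*m


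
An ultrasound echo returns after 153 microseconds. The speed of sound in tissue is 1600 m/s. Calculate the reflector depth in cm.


depth = c * t / 2
t = 153 us = 1.5300e-04 s
depth = 1600 * 1.5300e-04 / 2
depth = 0.1224 m = 12.24 cm


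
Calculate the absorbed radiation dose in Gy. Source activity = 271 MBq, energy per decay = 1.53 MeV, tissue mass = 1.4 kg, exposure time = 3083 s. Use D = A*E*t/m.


A = 271 MBq = 2.7100e+08 Bq
E = 1.53 MeV = 2.45106e-13 J
D = A*E*t/m = 2.7100e+08*2.45106e-13*3083/1.4
D = 0.1463 Gy


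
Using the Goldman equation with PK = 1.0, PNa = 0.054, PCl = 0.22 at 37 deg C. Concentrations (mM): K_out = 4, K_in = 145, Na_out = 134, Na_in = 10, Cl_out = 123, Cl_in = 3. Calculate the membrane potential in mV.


Vm = (RT/F)*ln((PK*Ko + PNa*Nao + PCl*Cli)/(PK*Ki + PNa*Nai + PCl*Clo))
Numer = 11.896, Denom = 172.6
Vm = -71.48 mV


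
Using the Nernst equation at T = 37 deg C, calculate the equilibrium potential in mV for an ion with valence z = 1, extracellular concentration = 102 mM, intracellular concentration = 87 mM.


E = (RT/(zF)) * ln(C_out/C_in)
T = 37 + 273.15 = 310.15 K
E = (8.314 * 310.15 / (1 * 96485)) * ln(102/87)
E = 4.251 mV


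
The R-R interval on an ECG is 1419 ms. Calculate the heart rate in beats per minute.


HR = 60 / RR_interval(s)
RR = 1419 ms = 1.419 s
HR = 60 / 1.419 = 42.28 bpm


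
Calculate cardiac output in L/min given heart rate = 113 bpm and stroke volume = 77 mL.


CO = HR * SV
CO = 113 * 77 / 1000
CO = 8.701 L/min


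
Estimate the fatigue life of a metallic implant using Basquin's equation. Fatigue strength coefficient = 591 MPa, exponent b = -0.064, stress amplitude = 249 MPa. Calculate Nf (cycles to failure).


sigma_a = sigma_f' * (2Nf)^b
2Nf = (sigma_a/sigma_f')^(1/b)
2Nf = (249/591)^(1/-0.064)
2Nf = 733566.67
Nf = 3.668e+05


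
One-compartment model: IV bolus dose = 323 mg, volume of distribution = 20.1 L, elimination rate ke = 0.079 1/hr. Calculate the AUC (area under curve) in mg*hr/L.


C0 = Dose/Vd = 323/20.1 = 16.0697 mg/L
AUC = C0/ke = 16.0697/0.079
AUC = 203.4 mg*hr/L


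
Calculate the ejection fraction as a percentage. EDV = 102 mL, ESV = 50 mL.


SV = EDV - ESV = 102 - 50 = 52 mL
EF = SV/EDV * 100 = 52/102 * 100
EF = 50.98%


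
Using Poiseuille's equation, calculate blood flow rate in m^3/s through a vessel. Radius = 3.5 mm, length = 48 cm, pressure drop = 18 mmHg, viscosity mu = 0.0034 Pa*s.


Q = pi*r^4*dP / (8*mu*L)
r = 0.0035 m, L = 0.48 m
dP = 18 mmHg = 2399.796 Pa
Q = 8.6654e-05 m^3/s


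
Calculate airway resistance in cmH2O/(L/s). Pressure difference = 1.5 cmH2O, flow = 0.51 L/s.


R = dP / flow
R = 1.5 / 0.51
R = 2.941 cmH2O/(L/s)


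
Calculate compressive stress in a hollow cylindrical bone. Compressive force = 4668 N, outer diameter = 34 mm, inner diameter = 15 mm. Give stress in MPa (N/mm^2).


A = pi*(r_o^2 - r_i^2)
r_o = 17 mm, r_i = 7.5 mm
A = 731.206 mm^2
sigma = F/A = 4668 / 731.206
sigma = 6.384 MPa


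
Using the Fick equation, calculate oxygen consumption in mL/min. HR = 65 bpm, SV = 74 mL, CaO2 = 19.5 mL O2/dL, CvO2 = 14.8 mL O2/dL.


CO = HR*SV = 65*74/1000 = 4.81 L/min
a-v O2 diff = 19.5 - 14.8 = 4.7 mL/dL
VO2 = CO * (CaO2-CvO2) * 10 dL/L
VO2 = 4.81 * 4.7 * 10
VO2 = 226.1 mL/min


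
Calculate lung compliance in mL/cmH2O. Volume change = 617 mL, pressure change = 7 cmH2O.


C = dV / dP
C = 617 / 7
C = 88.14 mL/cmH2O


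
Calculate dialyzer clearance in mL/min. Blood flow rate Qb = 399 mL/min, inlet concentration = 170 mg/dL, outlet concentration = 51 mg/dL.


K = Qb * (Cb_in - Cb_out) / Cb_in
K = 399 * (170 - 51) / 170
K = 279.3 mL/min


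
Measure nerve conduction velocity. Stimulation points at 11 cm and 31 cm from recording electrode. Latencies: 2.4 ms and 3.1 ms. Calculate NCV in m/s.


Distance = (31 - 11) / 100 = 0.2 m
dt = (3.1 - 2.4) / 1000 = 7.0000e-04 s
NCV = dist / dt = 285.7 m/s


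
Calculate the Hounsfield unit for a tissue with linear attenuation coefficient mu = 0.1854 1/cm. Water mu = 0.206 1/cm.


HU = ((mu_tissue - mu_water) / mu_water) * 1000
HU = ((0.1854 - 0.206) / 0.206) * 1000
HU = -100


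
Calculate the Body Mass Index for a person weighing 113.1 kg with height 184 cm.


BMI = weight / height^2
height = 184 cm = 1.84 m
BMI = 113.1 / 1.84^2
BMI = 33.41 kg/m^2


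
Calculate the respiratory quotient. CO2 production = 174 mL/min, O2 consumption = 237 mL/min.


RQ = VCO2 / VO2
RQ = 174 / 237
RQ = 0.7342


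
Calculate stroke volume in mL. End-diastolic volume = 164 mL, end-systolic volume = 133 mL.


SV = EDV - ESV
SV = 164 - 133
SV = 31 mL


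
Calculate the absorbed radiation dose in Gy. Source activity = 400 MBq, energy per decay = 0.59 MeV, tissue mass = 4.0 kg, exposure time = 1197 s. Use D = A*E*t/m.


A = 400 MBq = 4.0000e+08 Bq
E = 0.59 MeV = 9.4518e-14 J
D = A*E*t/m = 4.0000e+08*9.4518e-14*1197/4.0
D = 0.01131 Gy


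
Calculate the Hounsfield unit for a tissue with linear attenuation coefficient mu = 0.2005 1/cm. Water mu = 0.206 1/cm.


HU = ((mu_tissue - mu_water) / mu_water) * 1000
HU = ((0.2005 - 0.206) / 0.206) * 1000
HU = -26.7


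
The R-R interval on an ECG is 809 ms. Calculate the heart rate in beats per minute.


HR = 60 / RR_interval(s)
RR = 809 ms = 0.809 s
HR = 60 / 0.809 = 74.17 bpm


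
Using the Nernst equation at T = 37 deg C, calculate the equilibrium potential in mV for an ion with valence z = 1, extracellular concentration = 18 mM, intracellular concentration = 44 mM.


E = (RT/(zF)) * ln(C_out/C_in)
T = 37 + 273.15 = 310.15 K
E = (8.314 * 310.15 / (1 * 96485)) * ln(18/44)
E = -23.89 mV


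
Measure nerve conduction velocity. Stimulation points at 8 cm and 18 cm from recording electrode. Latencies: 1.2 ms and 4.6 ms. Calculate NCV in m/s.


Distance = (18 - 8) / 100 = 0.1 m
dt = (4.6 - 1.2) / 1000 = 0.0034 s
NCV = dist / dt = 29.41 m/s


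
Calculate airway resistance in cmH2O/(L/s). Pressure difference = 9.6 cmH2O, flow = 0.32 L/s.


R = dP / flow
R = 9.6 / 0.32
R = 30 cmH2O/(L/s)


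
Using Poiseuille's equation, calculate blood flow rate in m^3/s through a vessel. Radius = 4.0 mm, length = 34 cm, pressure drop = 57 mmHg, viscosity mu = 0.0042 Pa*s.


Q = pi*r^4*dP / (8*mu*L)
r = 0.004 m, L = 0.34 m
dP = 57 mmHg = 7599.354 Pa
Q = 5.3499e-04 m^3/s


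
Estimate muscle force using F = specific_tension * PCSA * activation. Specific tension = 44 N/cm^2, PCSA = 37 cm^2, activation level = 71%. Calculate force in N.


F = sigma * PCSA * activation
F = 44 * 37 * 0.71
F = 1156 N


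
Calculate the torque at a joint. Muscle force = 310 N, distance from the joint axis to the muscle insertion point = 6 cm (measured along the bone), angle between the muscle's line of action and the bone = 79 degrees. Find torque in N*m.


Torque = F * d * sin(theta)   (moment arm = d*sin(theta))
d = 6 cm = 0.06 m
Torque = 310 * 0.06 * sin(79)
Torque = 18.26 N*m


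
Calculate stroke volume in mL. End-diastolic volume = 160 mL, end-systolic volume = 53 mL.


SV = EDV - ESV
SV = 160 - 53
SV = 107 mL


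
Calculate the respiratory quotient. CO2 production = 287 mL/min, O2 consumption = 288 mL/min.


RQ = VCO2 / VO2
RQ = 287 / 288
RQ = 0.9965


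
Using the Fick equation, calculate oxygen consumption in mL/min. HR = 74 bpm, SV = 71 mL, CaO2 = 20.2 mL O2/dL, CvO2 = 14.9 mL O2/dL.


CO = HR*SV = 74*71/1000 = 5.254 L/min
a-v O2 diff = 20.2 - 14.9 = 5.3 mL/dL
VO2 = CO * (CaO2-CvO2) * 10 dL/L
VO2 = 5.254 * 5.3 * 10
VO2 = 278.5 mL/min


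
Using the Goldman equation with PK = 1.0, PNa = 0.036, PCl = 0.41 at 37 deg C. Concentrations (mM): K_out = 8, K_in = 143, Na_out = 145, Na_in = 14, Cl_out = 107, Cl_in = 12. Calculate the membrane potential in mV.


Vm = (RT/F)*ln((PK*Ko + PNa*Nao + PCl*Cli)/(PK*Ki + PNa*Nai + PCl*Clo))
Numer = 18.14, Denom = 187.374
Vm = -62.4 mV


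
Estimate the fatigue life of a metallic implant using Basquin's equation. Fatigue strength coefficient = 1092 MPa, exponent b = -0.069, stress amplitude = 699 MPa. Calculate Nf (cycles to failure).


sigma_a = sigma_f' * (2Nf)^b
2Nf = (sigma_a/sigma_f')^(1/b)
2Nf = (699/1092)^(1/-0.069)
2Nf = 642.54753
Nf = 321.3


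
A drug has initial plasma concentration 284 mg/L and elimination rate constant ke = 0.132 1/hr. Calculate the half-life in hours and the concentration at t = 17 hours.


t_half = ln(2) / ke = 0.693147 / 0.132 = 5.251 hr
C(t) = C0 * exp(-ke*t) = 284 * exp(-0.132*17)
C(17) = 30.11 mg/L


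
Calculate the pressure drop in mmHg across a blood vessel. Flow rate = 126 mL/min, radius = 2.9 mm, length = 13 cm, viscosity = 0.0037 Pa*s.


dP = 8*mu*L*Q / (pi*r^4)
Q = 126 mL/min = 2.1e-06 m^3/s
dP = 36.3674 Pa = 36.3674 / 133.322 mmHg = 0.2728 mmHg


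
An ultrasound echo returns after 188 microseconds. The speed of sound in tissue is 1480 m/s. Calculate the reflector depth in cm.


depth = c * t / 2
t = 188 us = 1.8800e-04 s
depth = 1480 * 1.8800e-04 / 2
depth = 0.13912 m = 13.912 cm


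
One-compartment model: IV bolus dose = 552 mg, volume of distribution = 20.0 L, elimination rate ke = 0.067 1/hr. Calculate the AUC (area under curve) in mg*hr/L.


C0 = Dose/Vd = 552/20.0 = 27.6 mg/L
AUC = C0/ke = 27.6/0.067
AUC = 411.9 mg*hr/L


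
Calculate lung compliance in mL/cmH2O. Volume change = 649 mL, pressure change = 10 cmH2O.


C = dV / dP
C = 649 / 10
C = 64.9 mL/cmH2O


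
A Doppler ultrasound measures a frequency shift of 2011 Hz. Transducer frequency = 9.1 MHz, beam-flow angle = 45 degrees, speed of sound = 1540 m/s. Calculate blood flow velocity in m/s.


v = fd * c / (2 * f0 * cos(theta))
v = 2011 * 1540 / (2 * 9.1000e+06 * cos(45))
v = 0.2406 m/s


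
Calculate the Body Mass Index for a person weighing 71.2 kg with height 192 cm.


BMI = weight / height^2
height = 192 cm = 1.92 m
BMI = 71.2 / 1.92^2
BMI = 19.31 kg/m^2


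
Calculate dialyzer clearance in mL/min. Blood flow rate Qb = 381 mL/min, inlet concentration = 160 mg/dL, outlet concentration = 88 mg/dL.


K = Qb * (Cb_in - Cb_out) / Cb_in
K = 381 * (160 - 88) / 160
K = 171.4 mL/min


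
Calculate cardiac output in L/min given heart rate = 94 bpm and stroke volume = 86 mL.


CO = HR * SV
CO = 94 * 86 / 1000
CO = 8.084 L/min


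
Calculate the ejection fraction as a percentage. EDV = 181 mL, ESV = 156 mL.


SV = EDV - ESV = 181 - 156 = 25 mL
EF = SV/EDV * 100 = 25/181 * 100
EF = 13.81%


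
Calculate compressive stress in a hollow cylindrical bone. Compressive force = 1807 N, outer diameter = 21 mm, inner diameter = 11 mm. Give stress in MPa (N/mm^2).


A = pi*(r_o^2 - r_i^2)
r_o = 10.5 mm, r_i = 5.5 mm
A = 251.327 mm^2
sigma = F/A = 1807 / 251.327
sigma = 7.19 MPa


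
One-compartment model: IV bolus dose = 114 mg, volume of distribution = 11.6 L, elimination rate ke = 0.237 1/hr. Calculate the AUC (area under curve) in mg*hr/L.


C0 = Dose/Vd = 114/11.6 = 9.82759 mg/L
AUC = C0/ke = 9.82759/0.237
AUC = 41.47 mg*hr/L


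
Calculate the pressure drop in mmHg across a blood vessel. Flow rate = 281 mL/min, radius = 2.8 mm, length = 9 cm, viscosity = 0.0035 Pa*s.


dP = 8*mu*L*Q / (pi*r^4)
Q = 281 mL/min = 4.68333e-06 m^3/s
dP = 61.1186 Pa = 61.1186 / 133.322 mmHg = 0.4584 mmHg


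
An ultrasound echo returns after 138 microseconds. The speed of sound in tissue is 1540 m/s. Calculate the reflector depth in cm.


depth = c * t / 2
t = 138 us = 1.3800e-04 s
depth = 1540 * 1.3800e-04 / 2
depth = 0.10626 m = 10.626 cm


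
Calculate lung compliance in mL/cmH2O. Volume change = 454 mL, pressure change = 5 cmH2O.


C = dV / dP
C = 454 / 5
C = 90.8 mL/cmH2O


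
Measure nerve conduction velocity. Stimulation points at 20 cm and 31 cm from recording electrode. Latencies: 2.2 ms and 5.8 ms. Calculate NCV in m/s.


Distance = (31 - 20) / 100 = 0.11 m
dt = (5.8 - 2.2) / 1000 = 0.0036 s
NCV = dist / dt = 30.56 m/s


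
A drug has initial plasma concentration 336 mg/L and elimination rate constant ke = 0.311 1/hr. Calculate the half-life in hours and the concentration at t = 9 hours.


t_half = ln(2) / ke = 0.693147 / 0.311 = 2.229 hr
C(t) = C0 * exp(-ke*t) = 336 * exp(-0.311*9)
C(9) = 20.45 mg/L


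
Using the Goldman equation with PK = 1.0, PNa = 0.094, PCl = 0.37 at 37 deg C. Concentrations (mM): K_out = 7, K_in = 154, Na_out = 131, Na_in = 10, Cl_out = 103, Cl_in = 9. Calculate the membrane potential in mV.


Vm = (RT/F)*ln((PK*Ko + PNa*Nao + PCl*Cli)/(PK*Ki + PNa*Nai + PCl*Clo))
Numer = 22.644, Denom = 193.05
Vm = -57.27 mV


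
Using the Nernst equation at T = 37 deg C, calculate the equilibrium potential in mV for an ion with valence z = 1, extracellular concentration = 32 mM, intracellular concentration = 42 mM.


E = (RT/(zF)) * ln(C_out/C_in)
T = 37 + 273.15 = 310.15 K
E = (8.314 * 310.15 / (1 * 96485)) * ln(32/42)
E = -7.268 mV


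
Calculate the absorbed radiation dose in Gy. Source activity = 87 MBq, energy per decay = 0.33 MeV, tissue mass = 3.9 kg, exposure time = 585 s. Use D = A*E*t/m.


A = 87 MBq = 8.7000e+07 Bq
E = 0.33 MeV = 5.2866e-14 J
D = A*E*t/m = 8.7000e+07*5.2866e-14*585/3.9
D = 6.8990e-04 Gy


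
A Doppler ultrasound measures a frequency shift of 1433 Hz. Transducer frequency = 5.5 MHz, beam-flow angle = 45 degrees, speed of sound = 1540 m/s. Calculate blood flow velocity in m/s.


v = fd * c / (2 * f0 * cos(theta))
v = 1433 * 1540 / (2 * 5.5000e+06 * cos(45))
v = 0.2837 m/s


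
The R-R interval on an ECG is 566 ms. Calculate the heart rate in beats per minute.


HR = 60 / RR_interval(s)
RR = 566 ms = 0.566 s
HR = 60 / 0.566 = 106 bpm


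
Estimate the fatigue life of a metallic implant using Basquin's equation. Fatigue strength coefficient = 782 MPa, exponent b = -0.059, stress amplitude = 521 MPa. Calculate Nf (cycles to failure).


sigma_a = sigma_f' * (2Nf)^b
2Nf = (sigma_a/sigma_f')^(1/b)
2Nf = (521/782)^(1/-0.059)
2Nf = 975.67593
Nf = 487.8


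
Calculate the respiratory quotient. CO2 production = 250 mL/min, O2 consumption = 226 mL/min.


RQ = VCO2 / VO2
RQ = 250 / 226
RQ = 1.106


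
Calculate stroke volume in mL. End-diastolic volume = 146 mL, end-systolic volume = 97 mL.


SV = EDV - ESV
SV = 146 - 97
SV = 49 mL


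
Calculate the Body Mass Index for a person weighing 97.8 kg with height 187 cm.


BMI = weight / height^2
height = 187 cm = 1.87 m
BMI = 97.8 / 1.87^2
BMI = 27.97 kg/m^2


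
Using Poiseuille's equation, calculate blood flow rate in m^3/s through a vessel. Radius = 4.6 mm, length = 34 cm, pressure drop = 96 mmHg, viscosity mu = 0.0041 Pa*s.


Q = pi*r^4*dP / (8*mu*L)
r = 0.0046 m, L = 0.34 m
dP = 96 mmHg = 12798.912 Pa
Q = 0.001614 m^3/s


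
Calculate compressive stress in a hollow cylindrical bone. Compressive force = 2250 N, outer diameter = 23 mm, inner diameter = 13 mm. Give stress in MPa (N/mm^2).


A = pi*(r_o^2 - r_i^2)
r_o = 11.5 mm, r_i = 6.5 mm
A = 282.743 mm^2
sigma = F/A = 2250 / 282.743
sigma = 7.958 MPa


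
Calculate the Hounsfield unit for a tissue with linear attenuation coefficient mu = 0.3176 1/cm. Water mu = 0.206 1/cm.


HU = ((mu_tissue - mu_water) / mu_water) * 1000
HU = ((0.3176 - 0.206) / 0.206) * 1000
HU = 541.7


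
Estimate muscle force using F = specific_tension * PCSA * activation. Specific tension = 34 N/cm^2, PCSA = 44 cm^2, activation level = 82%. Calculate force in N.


F = sigma * PCSA * activation
F = 34 * 44 * 0.82
F = 1227 N


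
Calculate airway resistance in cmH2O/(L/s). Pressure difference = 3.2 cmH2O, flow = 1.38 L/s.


R = dP / flow
R = 3.2 / 1.38
R = 2.319 cmH2O/(L/s)


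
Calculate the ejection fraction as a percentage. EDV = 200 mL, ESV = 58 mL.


SV = EDV - ESV = 200 - 58 = 142 mL
EF = SV/EDV * 100 = 142/200 * 100
EF = 71%


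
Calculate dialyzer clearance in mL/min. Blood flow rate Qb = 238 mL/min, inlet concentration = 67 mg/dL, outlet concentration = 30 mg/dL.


K = Qb * (Cb_in - Cb_out) / Cb_in
K = 238 * (67 - 30) / 67
K = 131.4 mL/min


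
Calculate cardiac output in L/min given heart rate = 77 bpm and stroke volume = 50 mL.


CO = HR * SV
CO = 77 * 50 / 1000
CO = 3.85 L/min


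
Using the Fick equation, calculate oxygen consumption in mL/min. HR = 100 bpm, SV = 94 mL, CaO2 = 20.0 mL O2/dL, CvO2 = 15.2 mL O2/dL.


CO = HR*SV = 100*94/1000 = 9.4 L/min
a-v O2 diff = 20.0 - 15.2 = 4.8 mL/dL
VO2 = CO * (CaO2-CvO2) * 10 dL/L
VO2 = 9.4 * 4.8 * 10
VO2 = 451.2 mL/min


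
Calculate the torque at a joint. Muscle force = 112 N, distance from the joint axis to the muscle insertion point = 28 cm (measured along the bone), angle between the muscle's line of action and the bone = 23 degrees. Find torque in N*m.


Torque = F * d * sin(theta)   (moment arm = d*sin(theta))
d = 28 cm = 0.28 m
Torque = 112 * 0.28 * sin(23)
Torque = 12.25 N*m


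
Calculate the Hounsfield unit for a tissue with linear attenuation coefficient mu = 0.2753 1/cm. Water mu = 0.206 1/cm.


HU = ((mu_tissue - mu_water) / mu_water) * 1000
HU = ((0.2753 - 0.206) / 0.206) * 1000
HU = 336.4


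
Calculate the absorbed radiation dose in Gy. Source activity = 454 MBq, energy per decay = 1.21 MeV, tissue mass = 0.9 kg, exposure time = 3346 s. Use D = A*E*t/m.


A = 454 MBq = 4.5400e+08 Bq
E = 1.21 MeV = 1.93842e-13 J
D = A*E*t/m = 4.5400e+08*1.93842e-13*3346/0.9
D = 0.3272 Gy


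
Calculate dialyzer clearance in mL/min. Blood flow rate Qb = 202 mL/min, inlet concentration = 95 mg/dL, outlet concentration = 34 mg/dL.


K = Qb * (Cb_in - Cb_out) / Cb_in
K = 202 * (95 - 34) / 95
K = 129.7 mL/min


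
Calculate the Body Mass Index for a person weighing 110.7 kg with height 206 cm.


BMI = weight / height^2
height = 206 cm = 2.06 m
BMI = 110.7 / 2.06^2
BMI = 26.09 kg/m^2


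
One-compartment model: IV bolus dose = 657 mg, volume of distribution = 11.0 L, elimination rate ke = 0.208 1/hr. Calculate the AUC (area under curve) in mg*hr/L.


C0 = Dose/Vd = 657/11.0 = 59.7273 mg/L
AUC = C0/ke = 59.7273/0.208
AUC = 287.2 mg*hr/L


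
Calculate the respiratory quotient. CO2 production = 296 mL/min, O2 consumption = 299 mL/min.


RQ = VCO2 / VO2
RQ = 296 / 299
RQ = 0.99


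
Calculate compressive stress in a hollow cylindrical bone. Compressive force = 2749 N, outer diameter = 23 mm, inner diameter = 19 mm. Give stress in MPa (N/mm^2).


A = pi*(r_o^2 - r_i^2)
r_o = 11.5 mm, r_i = 9.5 mm
A = 131.947 mm^2
sigma = F/A = 2749 / 131.947
sigma = 20.83 MPa


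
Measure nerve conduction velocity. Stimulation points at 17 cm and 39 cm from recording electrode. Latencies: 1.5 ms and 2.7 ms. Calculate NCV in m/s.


Distance = (39 - 17) / 100 = 0.22 m
dt = (2.7 - 1.5) / 1000 = 0.0012 s
NCV = dist / dt = 183.3 m/s


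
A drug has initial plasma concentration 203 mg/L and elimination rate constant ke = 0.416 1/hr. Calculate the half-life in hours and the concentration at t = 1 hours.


t_half = ln(2) / ke = 0.693147 / 0.416 = 1.666 hr
C(t) = C0 * exp(-ke*t) = 203 * exp(-0.416*1)
C(1) = 133.9 mg/L


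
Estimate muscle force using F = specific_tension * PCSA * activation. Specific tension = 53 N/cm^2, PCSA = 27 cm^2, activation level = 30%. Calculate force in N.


F = sigma * PCSA * activation
F = 53 * 27 * 0.3
F = 429.3 N


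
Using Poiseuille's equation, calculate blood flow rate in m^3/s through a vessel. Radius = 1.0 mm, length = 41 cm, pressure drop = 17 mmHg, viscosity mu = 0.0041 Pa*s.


Q = pi*r^4*dP / (8*mu*L)
r = 0.001 m, L = 0.41 m
dP = 17 mmHg = 2266.474 Pa
Q = 5.2947e-07 m^3/s


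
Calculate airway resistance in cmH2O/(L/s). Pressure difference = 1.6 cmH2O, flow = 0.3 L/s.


R = dP / flow
R = 1.6 / 0.3
R = 5.333 cmH2O/(L/s)


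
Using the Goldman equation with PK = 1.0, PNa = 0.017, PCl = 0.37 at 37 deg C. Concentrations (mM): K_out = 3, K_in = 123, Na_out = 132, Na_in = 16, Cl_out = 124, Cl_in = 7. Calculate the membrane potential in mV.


Vm = (RT/F)*ln((PK*Ko + PNa*Nao + PCl*Cli)/(PK*Ki + PNa*Nai + PCl*Clo))
Numer = 7.834, Denom = 169.152
Vm = -82.11 mV


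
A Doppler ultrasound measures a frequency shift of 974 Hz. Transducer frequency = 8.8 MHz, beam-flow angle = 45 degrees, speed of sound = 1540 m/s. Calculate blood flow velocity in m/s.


v = fd * c / (2 * f0 * cos(theta))
v = 974 * 1540 / (2 * 8.8000e+06 * cos(45))
v = 0.1205 m/s


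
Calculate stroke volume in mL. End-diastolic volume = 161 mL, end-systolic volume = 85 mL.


SV = EDV - ESV
SV = 161 - 85
SV = 76 mL


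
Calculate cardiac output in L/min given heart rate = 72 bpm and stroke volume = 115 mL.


CO = HR * SV
CO = 72 * 115 / 1000
CO = 8.28 L/min


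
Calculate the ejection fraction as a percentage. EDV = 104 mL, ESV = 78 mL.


SV = EDV - ESV = 104 - 78 = 26 mL
EF = SV/EDV * 100 = 26/104 * 100
EF = 25%


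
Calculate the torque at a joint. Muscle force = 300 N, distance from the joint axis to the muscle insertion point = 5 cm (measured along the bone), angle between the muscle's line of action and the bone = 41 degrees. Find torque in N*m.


Torque = F * d * sin(theta)   (moment arm = d*sin(theta))
d = 5 cm = 0.05 m
Torque = 300 * 0.05 * sin(41)
Torque = 9.841 N*m


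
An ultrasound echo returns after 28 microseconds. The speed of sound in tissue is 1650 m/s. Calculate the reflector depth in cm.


depth = c * t / 2
t = 28 us = 2.8000e-05 s
depth = 1650 * 2.8000e-05 / 2
depth = 0.0231 m = 2.31 cm


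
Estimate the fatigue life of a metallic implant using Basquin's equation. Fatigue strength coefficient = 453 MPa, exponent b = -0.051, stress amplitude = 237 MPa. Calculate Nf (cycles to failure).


sigma_a = sigma_f' * (2Nf)^b
2Nf = (sigma_a/sigma_f')^(1/b)
2Nf = (237/453)^(1/-0.051)
2Nf = 328597.19
Nf = 1.643e+05


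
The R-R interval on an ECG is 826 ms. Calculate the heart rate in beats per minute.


HR = 60 / RR_interval(s)
RR = 826 ms = 0.826 s
HR = 60 / 0.826 = 72.64 bpm


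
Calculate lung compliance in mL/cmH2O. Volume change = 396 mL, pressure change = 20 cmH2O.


C = dV / dP
C = 396 / 20
C = 19.8 mL/cmH2O


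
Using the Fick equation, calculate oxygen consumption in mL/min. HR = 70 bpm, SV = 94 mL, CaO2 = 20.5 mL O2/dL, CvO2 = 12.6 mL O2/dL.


CO = HR*SV = 70*94/1000 = 6.58 L/min
a-v O2 diff = 20.5 - 12.6 = 7.9 mL/dL
VO2 = CO * (CaO2-CvO2) * 10 dL/L
VO2 = 6.58 * 7.9 * 10
VO2 = 519.8 mL/min


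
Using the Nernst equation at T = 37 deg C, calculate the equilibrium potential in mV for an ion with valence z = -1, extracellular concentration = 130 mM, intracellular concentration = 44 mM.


E = (RT/(zF)) * ln(C_out/C_in)
T = 37 + 273.15 = 310.15 K
E = (8.314 * 310.15 / (-1 * 96485)) * ln(130/44)
E = -28.95 mV


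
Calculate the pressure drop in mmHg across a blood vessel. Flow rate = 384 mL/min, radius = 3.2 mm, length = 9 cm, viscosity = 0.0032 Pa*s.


dP = 8*mu*L*Q / (pi*r^4)
Q = 384 mL/min = 6.4e-06 m^3/s
dP = 44.7623 Pa = 44.7623 / 133.322 mmHg = 0.3357 mmHg


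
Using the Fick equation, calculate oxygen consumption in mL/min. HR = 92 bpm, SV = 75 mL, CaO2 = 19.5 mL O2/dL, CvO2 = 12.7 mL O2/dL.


CO = HR*SV = 92*75/1000 = 6.9 L/min
a-v O2 diff = 19.5 - 12.7 = 6.8 mL/dL
VO2 = CO * (CaO2-CvO2) * 10 dL/L
VO2 = 6.9 * 6.8 * 10
VO2 = 469.2 mL/min


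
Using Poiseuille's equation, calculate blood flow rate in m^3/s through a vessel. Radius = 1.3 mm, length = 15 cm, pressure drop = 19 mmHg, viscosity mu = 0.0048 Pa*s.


Q = pi*r^4*dP / (8*mu*L)
r = 0.0013 m, L = 0.15 m
dP = 19 mmHg = 2533.118 Pa
Q = 3.9460e-06 m^3/s


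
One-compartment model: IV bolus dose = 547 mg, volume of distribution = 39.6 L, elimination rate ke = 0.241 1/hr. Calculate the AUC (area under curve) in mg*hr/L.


C0 = Dose/Vd = 547/39.6 = 13.8131 mg/L
AUC = C0/ke = 13.8131/0.241
AUC = 57.32 mg*hr/L


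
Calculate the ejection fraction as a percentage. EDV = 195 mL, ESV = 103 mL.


SV = EDV - ESV = 195 - 103 = 92 mL
EF = SV/EDV * 100 = 92/195 * 100
EF = 47.18%


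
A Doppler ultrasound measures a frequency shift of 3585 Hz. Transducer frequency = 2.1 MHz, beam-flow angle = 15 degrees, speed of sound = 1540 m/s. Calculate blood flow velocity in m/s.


v = fd * c / (2 * f0 * cos(theta))
v = 3585 * 1540 / (2 * 2.1000e+06 * cos(15))
v = 1.361 m/s


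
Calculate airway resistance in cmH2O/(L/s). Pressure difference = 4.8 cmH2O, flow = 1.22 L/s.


R = dP / flow
R = 4.8 / 1.22
R = 3.934 cmH2O/(L/s)


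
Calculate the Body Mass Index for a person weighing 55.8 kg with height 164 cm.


BMI = weight / height^2
height = 164 cm = 1.64 m
BMI = 55.8 / 1.64^2
BMI = 20.75 kg/m^2


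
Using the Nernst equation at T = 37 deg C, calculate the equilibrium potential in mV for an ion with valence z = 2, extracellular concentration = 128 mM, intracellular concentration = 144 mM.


E = (RT/(zF)) * ln(C_out/C_in)
T = 37 + 273.15 = 310.15 K
E = (8.314 * 310.15 / (2 * 96485)) * ln(128/144)
E = -1.574 mV


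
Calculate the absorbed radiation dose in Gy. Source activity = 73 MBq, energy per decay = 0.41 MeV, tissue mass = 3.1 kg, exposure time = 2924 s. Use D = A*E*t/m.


A = 73 MBq = 7.3000e+07 Bq
E = 0.41 MeV = 6.5682e-14 J
D = A*E*t/m = 7.3000e+07*6.5682e-14*2924/3.1
D = 0.004523 Gy


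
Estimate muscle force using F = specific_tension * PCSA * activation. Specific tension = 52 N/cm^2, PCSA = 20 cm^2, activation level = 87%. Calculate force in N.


F = sigma * PCSA * activation
F = 52 * 20 * 0.87
F = 904.8 N


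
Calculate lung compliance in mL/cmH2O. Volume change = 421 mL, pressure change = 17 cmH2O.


C = dV / dP
C = 421 / 17
C = 24.76 mL/cmH2O


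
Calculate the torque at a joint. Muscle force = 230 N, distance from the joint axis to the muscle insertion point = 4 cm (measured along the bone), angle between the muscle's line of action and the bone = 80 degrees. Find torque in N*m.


Torque = F * d * sin(theta)   (moment arm = d*sin(theta))
d = 4 cm = 0.04 m
Torque = 230 * 0.04 * sin(80)
Torque = 9.06 N*m


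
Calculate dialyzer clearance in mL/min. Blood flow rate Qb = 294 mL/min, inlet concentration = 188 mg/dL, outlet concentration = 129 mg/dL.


K = Qb * (Cb_in - Cb_out) / Cb_in
K = 294 * (188 - 129) / 188
K = 92.27 mL/min


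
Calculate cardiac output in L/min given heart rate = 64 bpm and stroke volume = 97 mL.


CO = HR * SV
CO = 64 * 97 / 1000
CO = 6.208 L/min


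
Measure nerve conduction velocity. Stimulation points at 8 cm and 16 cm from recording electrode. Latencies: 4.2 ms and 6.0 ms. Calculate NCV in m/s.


Distance = (16 - 8) / 100 = 0.08 m
dt = (6.0 - 4.2) / 1000 = 0.0018 s
NCV = dist / dt = 44.44 m/s


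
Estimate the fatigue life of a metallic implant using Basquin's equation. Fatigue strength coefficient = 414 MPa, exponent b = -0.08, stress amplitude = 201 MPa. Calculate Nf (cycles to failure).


sigma_a = sigma_f' * (2Nf)^b
2Nf = (sigma_a/sigma_f')^(1/b)
2Nf = (201/414)^(1/-0.08)
2Nf = 8366.6875
Nf = 4183


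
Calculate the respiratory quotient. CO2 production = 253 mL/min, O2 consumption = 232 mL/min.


RQ = VCO2 / VO2
RQ = 253 / 232
RQ = 1.091


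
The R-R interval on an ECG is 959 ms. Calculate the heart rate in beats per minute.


HR = 60 / RR_interval(s)
RR = 959 ms = 0.959 s
HR = 60 / 0.959 = 62.57 bpm


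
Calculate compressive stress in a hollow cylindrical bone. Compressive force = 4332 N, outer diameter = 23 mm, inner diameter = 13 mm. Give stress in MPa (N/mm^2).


A = pi*(r_o^2 - r_i^2)
r_o = 11.5 mm, r_i = 6.5 mm
A = 282.743 mm^2
sigma = F/A = 4332 / 282.743
sigma = 15.32 MPa


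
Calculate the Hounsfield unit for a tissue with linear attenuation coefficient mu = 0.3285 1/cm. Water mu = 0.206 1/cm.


HU = ((mu_tissue - mu_water) / mu_water) * 1000
HU = ((0.3285 - 0.206) / 0.206) * 1000
HU = 594.7


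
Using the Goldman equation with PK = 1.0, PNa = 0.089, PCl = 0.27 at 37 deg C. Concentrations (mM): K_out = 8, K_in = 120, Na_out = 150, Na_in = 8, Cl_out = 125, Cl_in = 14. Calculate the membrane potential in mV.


Vm = (RT/F)*ln((PK*Ko + PNa*Nao + PCl*Cli)/(PK*Ki + PNa*Nai + PCl*Clo))
Numer = 25.13, Denom = 154.462
Vm = -48.53 mV


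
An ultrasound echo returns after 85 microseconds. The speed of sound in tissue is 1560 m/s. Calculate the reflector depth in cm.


depth = c * t / 2
t = 85 us = 8.5000e-05 s
depth = 1560 * 8.5000e-05 / 2
depth = 0.0663 m = 6.63 cm


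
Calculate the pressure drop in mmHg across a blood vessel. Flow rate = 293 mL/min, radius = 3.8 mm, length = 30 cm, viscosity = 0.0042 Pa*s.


dP = 8*mu*L*Q / (pi*r^4)
Q = 293 mL/min = 4.88333e-06 m^3/s
dP = 75.1437 Pa = 75.1437 / 133.322 mmHg = 0.5636 mmHg


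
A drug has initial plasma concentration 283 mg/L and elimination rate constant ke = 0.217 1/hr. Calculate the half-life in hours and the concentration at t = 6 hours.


t_half = ln(2) / ke = 0.693147 / 0.217 = 3.194 hr
C(t) = C0 * exp(-ke*t) = 283 * exp(-0.217*6)
C(6) = 76.97 mg/L


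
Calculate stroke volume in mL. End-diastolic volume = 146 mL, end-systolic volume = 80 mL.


SV = EDV - ESV
SV = 146 - 80
SV = 66 mL


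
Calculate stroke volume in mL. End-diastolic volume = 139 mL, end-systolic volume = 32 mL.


SV = EDV - ESV
SV = 139 - 32
SV = 107 mL


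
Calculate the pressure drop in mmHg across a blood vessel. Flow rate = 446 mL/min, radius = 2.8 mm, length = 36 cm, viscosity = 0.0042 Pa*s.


dP = 8*mu*L*Q / (pi*r^4)
Q = 446 mL/min = 7.43333e-06 m^3/s
dP = 465.632 Pa = 465.632 / 133.322 mmHg = 3.493 mmHg


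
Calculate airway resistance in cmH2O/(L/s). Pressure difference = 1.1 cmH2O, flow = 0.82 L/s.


R = dP / flow
R = 1.1 / 0.82
R = 1.341 cmH2O/(L/s)


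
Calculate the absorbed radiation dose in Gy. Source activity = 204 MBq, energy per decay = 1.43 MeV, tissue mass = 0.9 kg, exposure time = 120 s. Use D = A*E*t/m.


A = 204 MBq = 2.0400e+08 Bq
E = 1.43 MeV = 2.29086e-13 J
D = A*E*t/m = 2.0400e+08*2.29086e-13*120/0.9
D = 0.006231 Gy


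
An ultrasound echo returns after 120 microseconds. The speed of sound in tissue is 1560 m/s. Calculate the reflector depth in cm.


depth = c * t / 2
t = 120 us = 1.2000e-04 s
depth = 1560 * 1.2000e-04 / 2
depth = 0.0936 m = 9.36 cm


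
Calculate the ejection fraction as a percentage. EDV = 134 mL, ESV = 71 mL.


SV = EDV - ESV = 134 - 71 = 63 mL
EF = SV/EDV * 100 = 63/134 * 100
EF = 47.01%


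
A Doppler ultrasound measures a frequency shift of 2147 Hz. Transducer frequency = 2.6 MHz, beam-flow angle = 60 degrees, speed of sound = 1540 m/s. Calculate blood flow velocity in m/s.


v = fd * c / (2 * f0 * cos(theta))
v = 2147 * 1540 / (2 * 2.6000e+06 * cos(60))
v = 1.272 m/s


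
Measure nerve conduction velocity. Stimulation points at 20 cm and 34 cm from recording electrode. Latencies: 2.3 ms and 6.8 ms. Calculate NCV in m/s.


Distance = (34 - 20) / 100 = 0.14 m
dt = (6.8 - 2.3) / 1000 = 0.0045 s
NCV = dist / dt = 31.11 m/s


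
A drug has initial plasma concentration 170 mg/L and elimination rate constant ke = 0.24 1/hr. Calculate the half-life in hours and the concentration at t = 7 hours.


t_half = ln(2) / ke = 0.693147 / 0.24 = 2.888 hr
C(t) = C0 * exp(-ke*t) = 170 * exp(-0.24*7)
C(7) = 31.68 mg/L


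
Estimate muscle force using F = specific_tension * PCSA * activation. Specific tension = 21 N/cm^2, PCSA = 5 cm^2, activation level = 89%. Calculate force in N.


F = sigma * PCSA * activation
F = 21 * 5 * 0.89
F = 93.45 N


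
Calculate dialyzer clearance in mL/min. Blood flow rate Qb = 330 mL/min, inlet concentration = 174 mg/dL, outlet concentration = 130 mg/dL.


K = Qb * (Cb_in - Cb_out) / Cb_in
K = 330 * (174 - 130) / 174
K = 83.45 mL/min


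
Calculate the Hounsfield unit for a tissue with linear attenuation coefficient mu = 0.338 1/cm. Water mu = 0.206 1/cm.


HU = ((mu_tissue - mu_water) / mu_water) * 1000
HU = ((0.338 - 0.206) / 0.206) * 1000
HU = 640.8


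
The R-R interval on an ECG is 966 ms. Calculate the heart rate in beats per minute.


HR = 60 / RR_interval(s)
RR = 966 ms = 0.966 s
HR = 60 / 0.966 = 62.11 bpm


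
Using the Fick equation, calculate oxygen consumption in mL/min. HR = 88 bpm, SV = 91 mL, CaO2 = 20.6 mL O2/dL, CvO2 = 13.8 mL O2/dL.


CO = HR*SV = 88*91/1000 = 8.008 L/min
a-v O2 diff = 20.6 - 13.8 = 6.8 mL/dL
VO2 = CO * (CaO2-CvO2) * 10 dL/L
VO2 = 8.008 * 6.8 * 10
VO2 = 544.5 mL/min


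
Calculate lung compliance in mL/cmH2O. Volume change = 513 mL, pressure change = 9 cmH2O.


C = dV / dP
C = 513 / 9
C = 57 mL/cmH2O


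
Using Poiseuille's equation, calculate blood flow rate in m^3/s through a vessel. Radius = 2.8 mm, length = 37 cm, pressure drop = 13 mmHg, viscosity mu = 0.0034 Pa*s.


Q = pi*r^4*dP / (8*mu*L)
r = 0.0028 m, L = 0.37 m
dP = 13 mmHg = 1733.186 Pa
Q = 3.3255e-05 m^3/s


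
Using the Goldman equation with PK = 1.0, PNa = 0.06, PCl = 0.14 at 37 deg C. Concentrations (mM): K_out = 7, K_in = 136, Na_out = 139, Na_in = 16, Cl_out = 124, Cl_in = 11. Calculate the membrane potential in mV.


Vm = (RT/F)*ln((PK*Ko + PNa*Nao + PCl*Cli)/(PK*Ki + PNa*Nai + PCl*Clo))
Numer = 16.88, Denom = 154.32
Vm = -59.14 mV


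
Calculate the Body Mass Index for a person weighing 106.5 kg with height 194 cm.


BMI = weight / height^2
height = 194 cm = 1.94 m
BMI = 106.5 / 1.94^2
BMI = 28.3 kg/m^2


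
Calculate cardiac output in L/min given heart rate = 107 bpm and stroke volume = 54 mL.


CO = HR * SV
CO = 107 * 54 / 1000
CO = 5.778 L/min


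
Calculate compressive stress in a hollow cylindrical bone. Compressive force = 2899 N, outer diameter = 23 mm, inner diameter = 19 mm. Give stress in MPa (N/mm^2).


A = pi*(r_o^2 - r_i^2)
r_o = 11.5 mm, r_i = 9.5 mm
A = 131.947 mm^2
sigma = F/A = 2899 / 131.947
sigma = 21.97 MPa


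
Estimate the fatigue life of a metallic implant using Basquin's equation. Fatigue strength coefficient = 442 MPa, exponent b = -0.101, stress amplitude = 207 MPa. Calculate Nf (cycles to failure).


sigma_a = sigma_f' * (2Nf)^b
2Nf = (sigma_a/sigma_f')^(1/b)
2Nf = (207/442)^(1/-0.101)
2Nf = 1827.6803
Nf = 913.8


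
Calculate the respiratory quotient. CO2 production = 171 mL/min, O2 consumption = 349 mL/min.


RQ = VCO2 / VO2
RQ = 171 / 349
RQ = 0.49


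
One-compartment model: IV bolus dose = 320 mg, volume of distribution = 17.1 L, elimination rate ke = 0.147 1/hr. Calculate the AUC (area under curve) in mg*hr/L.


C0 = Dose/Vd = 320/17.1 = 18.7135 mg/L
AUC = C0/ke = 18.7135/0.147
AUC = 127.3 mg*hr/L


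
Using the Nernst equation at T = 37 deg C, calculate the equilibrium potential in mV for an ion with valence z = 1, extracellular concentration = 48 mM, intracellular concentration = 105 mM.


E = (RT/(zF)) * ln(C_out/C_in)
T = 37 + 273.15 = 310.15 K
E = (8.314 * 310.15 / (1 * 96485)) * ln(48/105)
E = -20.92 mV


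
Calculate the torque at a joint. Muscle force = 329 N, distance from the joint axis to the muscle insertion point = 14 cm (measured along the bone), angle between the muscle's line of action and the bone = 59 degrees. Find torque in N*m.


Torque = F * d * sin(theta)   (moment arm = d*sin(theta))
d = 14 cm = 0.14 m
Torque = 329 * 0.14 * sin(59)
Torque = 39.48 N*m


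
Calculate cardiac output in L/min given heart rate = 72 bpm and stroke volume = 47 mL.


CO = HR * SV
CO = 72 * 47 / 1000
CO = 3.384 L/min


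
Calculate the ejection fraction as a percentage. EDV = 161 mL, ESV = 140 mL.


SV = EDV - ESV = 161 - 140 = 21 mL
EF = SV/EDV * 100 = 21/161 * 100
EF = 13.04%


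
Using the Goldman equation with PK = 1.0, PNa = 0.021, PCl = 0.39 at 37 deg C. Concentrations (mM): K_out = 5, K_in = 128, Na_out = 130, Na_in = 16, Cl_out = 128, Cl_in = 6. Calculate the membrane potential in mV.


Vm = (RT/F)*ln((PK*Ko + PNa*Nao + PCl*Cli)/(PK*Ki + PNa*Nai + PCl*Clo))
Numer = 10.07, Denom = 178.256
Vm = -76.8 mV


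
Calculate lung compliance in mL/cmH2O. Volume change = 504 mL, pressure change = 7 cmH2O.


C = dV / dP
C = 504 / 7
C = 72 mL/cmH2O


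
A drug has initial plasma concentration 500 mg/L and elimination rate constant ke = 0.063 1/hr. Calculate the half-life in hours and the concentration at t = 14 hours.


t_half = ln(2) / ke = 0.693147 / 0.063 = 11 hr
C(t) = C0 * exp(-ke*t) = 500 * exp(-0.063*14)
C(14) = 207 mg/L
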